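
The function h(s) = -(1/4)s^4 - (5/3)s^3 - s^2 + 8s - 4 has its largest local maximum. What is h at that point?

h'(s) = -s^3 - 5s^2 - 2s + 8 = 0 at s = -4, -2, 1.
Second-derivative test with h''(s) = -3s^2 - 10s - 2: h''(-4) = -10 < 0 ⇒ local maximum; h''(-2) = 6 > 0 ⇒ local minimum; h''(1) = -15 < 0 ⇒ local maximum.
Thus h has its largest local maximum at s = 1, with value 13/12.

13/12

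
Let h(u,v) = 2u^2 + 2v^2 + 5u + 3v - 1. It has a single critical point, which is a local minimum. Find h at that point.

-21/4

∂h/∂u = 4u + 5 = 0 and ∂h/∂v = 4v + 3 = 0, so (u, v) = (-5/4, -3/4).
The Hessian has h_{uu} = 4, h_{vv} = 4, h_{uv} = 0, giving D = 16 > 0 with h_{uu} > 0, so the point is a local minimum.
h(-5/4, -3/4) = -21/4.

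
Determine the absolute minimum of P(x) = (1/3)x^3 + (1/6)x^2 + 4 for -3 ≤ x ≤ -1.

The derivative is x^2 + (1/3)x, which has no zeros in [-3, -1].
Evaluating at the critical points and endpoints: P(-3) = -7/2, P(-1) = 23/6.
Hence the absolute minimum is -7/2 at x = -3.

-7/2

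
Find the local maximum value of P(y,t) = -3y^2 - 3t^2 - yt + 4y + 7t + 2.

∂P/∂y = -6y - t + 4 = 0 and ∂P/∂t = -y - 6t + 7 = 0, so (y, t) = (17/35, 38/35).
The Hessian has P_{yy} = -6, P_{tt} = -6, P_{yt} = -1, giving D = 35 > 0 with P_{yy} < 0, so the point is a local maximum.
P(17/35, 38/35) = 237/35.

237/35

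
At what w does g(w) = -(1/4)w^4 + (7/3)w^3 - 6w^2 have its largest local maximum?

Critical points: g'(w) = -w^3 + 7w^2 - 12w vanishes at w = 0, 3, 4.
Second-derivative test with g''(w) = -3w^2 + 14w - 12: g''(0) = -12 < 0 ⇒ local maximum; g''(3) = 3 > 0 ⇒ local minimum; g''(4) = -4 < 0 ⇒ local maximum.
The largest local maximum is g(0) = 0.

0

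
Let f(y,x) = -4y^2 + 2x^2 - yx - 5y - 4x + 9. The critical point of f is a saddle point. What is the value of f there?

101/11

∂f/∂y = -8y - x - 5 = 0 and ∂f/∂x = -y + 4x - 4 = 0, so (y, x) = (-8/11, 9/11).
The Hessian has f_{yy} = -8, f_{xx} = 4, f_{yx} = -1, giving D = -33 < 0, so the point is a saddle point.
f(-8/11, 9/11) = 101/11.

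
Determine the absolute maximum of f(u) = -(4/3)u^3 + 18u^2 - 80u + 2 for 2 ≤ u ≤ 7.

-290/3

The derivative is -4u^2 + 36u - 80, which vanishes at u = 4 and u = 5.
Evaluating at the critical points and endpoints: f(2) = -290/3; f(4) = -346/3; f(5) = -344/3; f(7) = -400/3.
The maximum over the interval is -290/3, attained at u = 2.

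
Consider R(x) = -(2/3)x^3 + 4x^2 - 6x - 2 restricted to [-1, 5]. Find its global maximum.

26/3

Differentiating, R'(x) = -2x^2 + 8x - 6; which vanishes at x = 1 and x = 3.
Compare values at every candidate in [-1, 5]: R(-1) = 26/3; R(1) = -14/3; R(3) = -2; R(5) = -46/3.
Hence the absolute maximum is 26/3 at x = -1.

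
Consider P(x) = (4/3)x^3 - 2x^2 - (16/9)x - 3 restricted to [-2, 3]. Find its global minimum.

The derivative is 4x^2 - 4x - 16/9, which vanishes at x = -1/3 and x = 4/3.
Candidates: P(-2) = -163/9, P(-1/3) = -217/81, P(4/3) = -467/81, P(3) = 29/3.
Hence the absolute minimum is -163/9 at x = -2.

-163/9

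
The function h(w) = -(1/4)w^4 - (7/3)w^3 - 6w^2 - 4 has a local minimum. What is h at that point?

Critical points: h'(w) = -w^3 - 7w^2 - 12w vanishes at w = -4, -3, 0.
Second-derivative test with h''(w) = -3w^2 - 14w - 12: h''(-4) = -4 < 0 ⇒ local maximum; h''(-3) = 3 > 0 ⇒ local minimum; h''(0) = -12 < 0 ⇒ local maximum.
The local minimum is h(-3) = -61/4.

-61/4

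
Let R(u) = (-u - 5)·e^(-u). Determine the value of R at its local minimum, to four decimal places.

-54.5982

By the product rule, R'(u) = (u + 4)·e^(-u). Since e^(-u) > 0, the only critical point is u = -4.
R''(-4) has the same sign as 1 > 0, so this is a local minimum.
R(-4) = (-1)·e^(4) ≈ -54.5982.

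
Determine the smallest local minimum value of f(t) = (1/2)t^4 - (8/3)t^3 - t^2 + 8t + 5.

-65/3

f'(t) = 2t^3 - 8t^2 - 2t + 8 = 0 at t = -1, 1, 4.
f''(t) = 6t^2 - 16t - 2. f''(-1) = 20 > 0 ⇒ local minimum; f''(1) = -12 < 0 ⇒ local maximum; f''(4) = 30 > 0 ⇒ local minimum.
The smallest local minimum is f(4) = -65/3.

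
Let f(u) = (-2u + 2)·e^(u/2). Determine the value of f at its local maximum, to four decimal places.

2.4261

f'(u) = (-2)·e^(u/2) + (-2u + 2)·(1/2)·e^(u/2) = (-u - 1)·e^(u/2). Since e^(u/2) > 0, the only critical point is u = -1.
f''(-1) has the same sign as -1 < 0, so this is a local maximum.
f(-1) = (4)·e^(-1/2) ≈ 2.4261.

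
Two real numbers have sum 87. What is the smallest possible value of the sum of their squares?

7569/2

With a + b = 87, a^2 + b^2 = a^2 + (87 − a)^2.
The derivative 2a − 2(87 − a) = 4a − 174 vanishes at a = 87/2; second derivative 4 > 0, a minimum.
The minimum is 2·(87/2)^2 = 7569/2.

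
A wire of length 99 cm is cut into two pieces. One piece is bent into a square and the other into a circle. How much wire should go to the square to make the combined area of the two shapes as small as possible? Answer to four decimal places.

55.4498

Let x be the length used for the square. Square side x/4; circle radius (99−x)/(2π).
A(x) = (x/4)² + π·((99−x)/(2π))² = x²/16 + (99−x)²/(4π) for 0 ≤ x ≤ 99. A'(x) = x/8 − (99−x)/(2π) = 0 gives x = 4·99/(π+4) ≈ 55.4498.
A'' = 1/8 + 1/(2π) > 0, so this gives the minimum combined area; x ≈ 55.4498 cm to the square.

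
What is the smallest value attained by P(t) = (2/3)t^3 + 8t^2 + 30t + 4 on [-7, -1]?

The derivative is 2t^2 + 16t + 30, which vanishes at t = -5 and t = -3.
Compare values at every candidate in [-7, -1]: P(-7) = -128/3, P(-5) = -88/3, P(-3) = -32, P(-1) = -56/3.
So the minimum is P(-7) = -128/3.

-128/3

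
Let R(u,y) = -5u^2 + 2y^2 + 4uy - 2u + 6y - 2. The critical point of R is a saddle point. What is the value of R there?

-59/14

∂R/∂u = -10u + 4y - 2 = 0 and ∂R/∂y = 4u + 4y + 6 = 0, so (u, y) = (-4/7, -13/14).
The Hessian has R_{uu} = -10, R_{yy} = 4, R_{uy} = 4, giving D = -56 < 0, so the point is a saddle point.
R(-4/7, -13/14) = -59/14.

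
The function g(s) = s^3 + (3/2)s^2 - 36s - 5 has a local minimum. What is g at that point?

g'(s) = 3s^2 + 3s - 36 = 0 at s = -4, 3.
g''(s) = 6s + 3. g''(-4) = -21 < 0 ⇒ local maximum; g''(3) = 21 > 0 ⇒ local minimum.
So the local minimum value is g(3) = -145/2.

-145/2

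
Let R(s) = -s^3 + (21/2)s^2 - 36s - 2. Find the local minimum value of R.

-85/2

Critical points: R'(s) = -3s^2 + 21s - 36 vanishes at s = 3, 4.
R''(s) = -6s + 21. R''(3) = 3 > 0 ⇒ local minimum; R''(4) = -3 < 0 ⇒ local maximum.
So the local minimum value is R(3) = -85/2.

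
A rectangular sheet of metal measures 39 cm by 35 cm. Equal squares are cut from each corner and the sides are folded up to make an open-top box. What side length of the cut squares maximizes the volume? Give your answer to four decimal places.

With cut size x, the volume is V(x) = x(39 − 2x)(35 − 2x) for 0 < x < 17.5.
V'(x) = 12x^2 − 296x + 1365. Setting V'(x) = 0 gives x ≈ 6.1397 (the root in (0, 17.5)).
V''(x) = 24x − 296 is negative there, so this is the maximum; V ≈ 3727.4614.

6.1397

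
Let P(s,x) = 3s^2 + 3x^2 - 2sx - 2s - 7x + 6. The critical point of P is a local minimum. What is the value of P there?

∂P/∂s = 6s - 2x - 2 = 0 and ∂P/∂x = -2s + 6x - 7 = 0, so (s, x) = (13/16, 23/16).
The Hessian has P_{ss} = 6, P_{xx} = 6, P_{sx} = -2, giving D = 32 > 0 with P_{ss} > 0, so the point is a local minimum.
P(13/16, 23/16) = 5/32.

5/32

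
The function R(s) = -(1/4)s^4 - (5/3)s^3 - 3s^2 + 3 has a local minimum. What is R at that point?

1/3

R'(s) = -s^3 - 5s^2 - 6s = 0 at s = -3, -2, 0.
Since R''(s) = -3s^2 - 10s - 6, we get R''(-3) = -3 < 0 ⇒ local maximum; R''(-2) = 2 > 0 ⇒ local minimum; R''(0) = -6 < 0 ⇒ local maximum.
Thus R has its local minimum at s = -2, with value 1/3.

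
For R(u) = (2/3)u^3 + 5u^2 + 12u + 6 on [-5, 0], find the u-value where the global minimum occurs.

-5

R'(u) = 2u^2 + 10u + 12, which vanishes at u = -3 and u = -2.
Compare values at every candidate in [-5, 0]: R(-5) = -37/3, R(-3) = -3, R(-2) = -10/3, R(0) = 6.
So the minimum is R(-5) = -37/3.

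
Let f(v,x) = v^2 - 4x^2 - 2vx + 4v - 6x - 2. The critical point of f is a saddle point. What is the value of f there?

-29/5

∂f/∂v = 2v - 2x + 4 = 0 and ∂f/∂x = -2v - 8x - 6 = 0, so (v, x) = (-11/5, -1/5).
The Hessian has f_{vv} = 2, f_{xx} = -8, f_{vx} = -2, giving D = -20 < 0, so the point is a saddle point.
f(-11/5, -1/5) = -29/5.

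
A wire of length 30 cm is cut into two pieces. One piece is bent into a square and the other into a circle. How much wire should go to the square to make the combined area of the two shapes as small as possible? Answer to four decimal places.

16.8030

Let x be the length used for the square. Square side x/4; circle radius (30−x)/(2π).
A(x) = (x/4)² + π·((30−x)/(2π))² = x²/16 + (30−x)²/(4π) for 0 ≤ x ≤ 30. A'(x) = x/8 − (30−x)/(2π) = 0 gives x = 4·30/(π+4) ≈ 16.8030.
A'' = 1/8 + 1/(2π) > 0, so this gives the minimum combined area; x ≈ 16.8030 cm to the square.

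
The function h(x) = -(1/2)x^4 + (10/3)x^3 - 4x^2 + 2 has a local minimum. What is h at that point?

h'(x) = -2x^3 + 10x^2 - 8x. Setting h'(x) = 0 gives x ∈ {0, 1, 4}.
h''(x) = -6x^2 + 20x - 8. h''(0) = -8 < 0 ⇒ local maximum; h''(1) = 6 > 0 ⇒ local minimum; h''(4) = -24 < 0 ⇒ local maximum.
Thus h has its local minimum at x = 1, with value 5/6.

5/6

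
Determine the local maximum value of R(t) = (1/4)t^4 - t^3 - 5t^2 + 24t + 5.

R'(t) = t^3 - 3t^2 - 10t + 24. Setting R'(t) = 0 gives t ∈ {-3, 2, 4}.
R''(t) = 3t^2 - 6t - 10. R''(-3) = 35 > 0 ⇒ local minimum; R''(2) = -10 < 0 ⇒ local maximum; R''(4) = 14 > 0 ⇒ local minimum.
Thus R has its local maximum at t = 2, with value 29.

29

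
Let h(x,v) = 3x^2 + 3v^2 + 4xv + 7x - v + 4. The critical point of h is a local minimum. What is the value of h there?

∂h/∂x = 6x + 4v + 7 = 0 and ∂h/∂v = 4x + 6v - 1 = 0, so (x, v) = (-23/10, 17/10).
The Hessian has h_{xx} = 6, h_{vv} = 6, h_{xv} = 4, giving D = 20 > 0 with h_{xx} > 0, so the point is a local minimum.
h(-23/10, 17/10) = -49/10.

-49/10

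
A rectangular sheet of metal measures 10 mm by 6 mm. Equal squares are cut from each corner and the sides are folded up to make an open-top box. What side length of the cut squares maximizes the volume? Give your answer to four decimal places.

1.2137

With cut size x, the volume is V(x) = x(10 − 2x)(6 − 2x) for 0 < x < 3.
V'(x) = 12x^2 − 64x + 60. Setting V'(x) = 0 gives x ≈ 1.2137 (the root in (0, 3)).
V''(x) = 24x − 64 is negative there, so this is the maximum; V ≈ 32.8353.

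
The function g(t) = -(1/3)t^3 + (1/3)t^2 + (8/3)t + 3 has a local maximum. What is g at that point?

7

g'(t) = -t^2 + (2/3)t + 8/3 = 0 at t = -4/3, 2.
Second-derivative test with g''(t) = -2t + 2/3: g''(-4/3) = 10/3 > 0 ⇒ local minimum; g''(2) = -10/3 < 0 ⇒ local maximum.
So the local maximum value is g(2) = 7.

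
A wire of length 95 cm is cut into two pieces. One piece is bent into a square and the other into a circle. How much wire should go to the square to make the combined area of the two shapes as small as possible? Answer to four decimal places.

Let x be the length used for the square. Square side x/4; circle radius (95−x)/(2π).
A(x) = (x/4)² + π·((95−x)/(2π))² = x²/16 + (95−x)²/(4π) for 0 ≤ x ≤ 95. A'(x) = x/8 − (95−x)/(2π) = 0 gives x = 4·95/(π+4) ≈ 53.2094.
A'' = 1/8 + 1/(2π) > 0, so this gives the minimum combined area; x ≈ 53.2094 cm to the square.

53.2094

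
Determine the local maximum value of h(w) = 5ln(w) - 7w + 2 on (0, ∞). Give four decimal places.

h'(w) = 5/w − 7 = 0 gives w = 5/7.
h''(w) = -5/w², which is negative for w > 0, so this is a local maximum.
h(5/7) = 5·ln(5/7) - 5 + 2 ≈ -4.6824.

-4.6824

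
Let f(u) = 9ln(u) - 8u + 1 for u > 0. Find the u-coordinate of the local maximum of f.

9/8

f'(u) = 9/u − 8 = 0 gives u = 9/8.
f''(u) = -9/u², which is negative for u > 0, so this is a local maximum.
f(9/8) = 9·ln(9/8) - 9 + 1 ≈ -6.9400.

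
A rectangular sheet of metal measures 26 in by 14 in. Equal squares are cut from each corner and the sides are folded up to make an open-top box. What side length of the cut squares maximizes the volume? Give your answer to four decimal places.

With cut size x, the volume is V(x) = x(26 − 2x)(14 − 2x) for 0 < x < 7.
V'(x) = 12x^2 − 160x + 364. Setting V'(x) = 0 gives x ≈ 2.9102 (the root in (0, 7)).
V''(x) = 24x − 160 is negative there, so this is the maximum; V ≈ 480.3607.

2.9102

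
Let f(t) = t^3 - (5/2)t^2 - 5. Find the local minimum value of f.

Critical points: f'(t) = 3t^2 - 5t vanishes at t = 0, 5/3.
f''(t) = 6t - 5. f''(0) = -5 < 0 ⇒ local maximum; f''(5/3) = 5 > 0 ⇒ local minimum.
Thus f has its local minimum at t = 5/3, with value -395/54.

-395/54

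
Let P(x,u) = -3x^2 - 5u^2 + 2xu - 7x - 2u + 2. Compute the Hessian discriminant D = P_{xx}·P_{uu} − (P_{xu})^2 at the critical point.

56

∂P/∂x = -6x + 2u - 7 = 0 and ∂P/∂u = 2x - 10u - 2 = 0, so (x, u) = (-37/28, -13/28).
The Hessian has P_{xx} = -6, P_{uu} = -10, P_{xu} = 2, giving D = 56 > 0 with P_{xx} < 0, so the point is a local maximum.
D = (-6)·(-10) − (2)^2 = 56.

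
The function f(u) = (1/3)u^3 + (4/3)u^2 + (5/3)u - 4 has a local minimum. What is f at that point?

-14/3

f'(u) = u^2 + (8/3)u + 5/3 = 0 at u = -5/3, -1.
Second-derivative test with f''(u) = 2u + 8/3: f''(-5/3) = -2/3 < 0 ⇒ local maximum; f''(-1) = 2/3 > 0 ⇒ local minimum.
The local minimum is f(-1) = -14/3.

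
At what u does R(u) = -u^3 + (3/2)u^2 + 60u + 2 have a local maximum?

R'(u) = -3u^2 + 3u + 60. Setting R'(u) = 0 gives u ∈ {-4, 5}.
Since R''(u) = -6u + 3, we get R''(-4) = 27 > 0 ⇒ local minimum; R''(5) = -27 < 0 ⇒ local maximum.
Thus R has its local maximum at u = 5, with value 429/2.

5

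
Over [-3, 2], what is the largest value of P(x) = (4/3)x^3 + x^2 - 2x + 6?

50/3

The derivative is 4x^2 + 2x - 2, which vanishes at x = -1 and x = 1/2.
Evaluating at the critical points and endpoints: P(-3) = -15, P(-1) = 23/3, P(1/2) = 65/12, P(2) = 50/3.
So the maximum is P(2) = 50/3.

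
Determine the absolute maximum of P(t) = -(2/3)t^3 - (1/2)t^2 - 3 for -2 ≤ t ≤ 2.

1/3

P'(t) = -2t^2 - t, which vanishes at t = -1/2 and t = 0.
Compare values at every candidate in [-2, 2]: P(-2) = 1/3; P(-1/2) = -73/24; P(0) = -3; P(2) = -31/3.
The maximum over the interval is 1/3, attained at t = -2.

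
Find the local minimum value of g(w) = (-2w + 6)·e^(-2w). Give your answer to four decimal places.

-0.0009

g'(w) = (-2)·e^(-2w) + (-2w + 6)·(-2)·e^(-2w) = (4w - 14)·e^(-2w). Since e^(-2w) > 0, the only critical point is w = 7/2.
g''(7/2) has the same sign as 4 > 0, so this is a local minimum.
g(7/2) = (-1)·e^(-7) ≈ -0.0009.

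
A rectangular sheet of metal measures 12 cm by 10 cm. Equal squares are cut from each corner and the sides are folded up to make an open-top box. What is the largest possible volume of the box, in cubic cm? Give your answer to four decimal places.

96.7706

With cut size x, the volume is V(x) = x(12 − 2x)(10 − 2x) for 0 < x < 5.
V'(x) = 12x^2 − 88x + 120. Setting V'(x) = 0 gives x ≈ 1.8107 (the root in (0, 5)).
V''(x) = 24x − 88 is negative there, so this is the maximum; V ≈ 96.7706.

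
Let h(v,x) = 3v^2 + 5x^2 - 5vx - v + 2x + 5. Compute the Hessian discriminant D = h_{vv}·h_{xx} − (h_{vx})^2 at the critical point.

∂h/∂v = 6v - 5x - 1 = 0 and ∂h/∂x = -5v + 10x + 2 = 0, so (v, x) = (0, -1/5).
The Hessian has h_{vv} = 6, h_{xx} = 10, h_{vx} = -5, giving D = 35 > 0 with h_{vv} > 0, so the point is a local minimum.
D = (6)·(10) − (-5)^2 = 35.

35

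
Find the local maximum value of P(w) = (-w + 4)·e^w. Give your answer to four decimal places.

20.0855

By the product rule, P'(w) = (-w + 3)·e^w. Since e^w > 0, the only critical point is w = 3.
P''(3) has the same sign as -1 < 0, so this is a local maximum.
P(3) = (1)·e^(3) ≈ 20.0855.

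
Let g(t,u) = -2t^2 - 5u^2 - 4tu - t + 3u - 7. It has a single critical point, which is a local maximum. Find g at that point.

-133/24

∂g/∂t = -4t - 4u - 1 = 0 and ∂g/∂u = -4t - 10u + 3 = 0, so (t, u) = (-11/12, 2/3).
The Hessian has g_{tt} = -4, g_{uu} = -10, g_{tu} = -4, giving D = 24 > 0 with g_{tt} < 0, so the point is a local maximum.
g(-11/12, 2/3) = -133/24.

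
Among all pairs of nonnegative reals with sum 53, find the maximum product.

With x + y = 53, the product is P(x) = x(53 − x).
P'(x) = 53 − 2x = 0 gives x = 53/2; P'' = −2 < 0, so this is the maximum.
P = 53/2·53/2 = 2809/4.

2809/4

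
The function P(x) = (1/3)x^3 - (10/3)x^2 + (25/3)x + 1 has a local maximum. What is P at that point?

P'(x) = x^2 - (20/3)x + 25/3 = 0 at x = 5/3, 5.
P''(x) = 2x - 20/3. P''(5/3) = -10/3 < 0 ⇒ local maximum; P''(5) = 10/3 > 0 ⇒ local minimum.
So the local maximum value is P(5/3) = 581/81.

581/81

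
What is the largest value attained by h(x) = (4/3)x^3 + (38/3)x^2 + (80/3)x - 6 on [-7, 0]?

Differentiating, h'(x) = 4x^2 + (76/3)x + 80/3; which vanishes at x = -5 and x = -4/3.
Compare values at every candidate in [-7, 0]: h(-7) = -88/3; h(-5) = 32/3; h(-4/3) = -1798/81; h(0) = -6.
The maximum over the interval is 32/3, attained at x = -5.

32/3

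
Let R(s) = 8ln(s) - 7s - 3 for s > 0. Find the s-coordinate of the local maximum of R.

8/7

R'(s) = 8/s − 7 = 0 gives s = 8/7.
R''(s) = -8/s², which is negative for s > 0, so this is a local maximum.
R(8/7) = 8·ln(8/7) - 8 - 3 ≈ -9.9317.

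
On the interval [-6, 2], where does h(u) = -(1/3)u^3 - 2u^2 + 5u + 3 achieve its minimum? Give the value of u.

The derivative is -u^2 - 4u + 5, which vanishes at u = -5 and u = 1.
Candidates: h(-6) = -27; h(-5) = -91/3; h(1) = 17/3; h(2) = 7/3.
The minimum over the interval is -91/3, attained at u = -5.

-5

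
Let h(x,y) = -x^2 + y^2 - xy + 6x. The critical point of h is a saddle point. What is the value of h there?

36/5

∂h/∂x = -2x - y + 6 = 0 and ∂h/∂y = -x + 2y = 0, so (x, y) = (12/5, 6/5).
The Hessian has h_{xx} = -2, h_{yy} = 2, h_{xy} = -1, giving D = -5 < 0, so the point is a saddle point.
h(12/5, 6/5) = 36/5.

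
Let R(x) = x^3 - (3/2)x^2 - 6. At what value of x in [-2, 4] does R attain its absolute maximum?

4

The derivative is 3x^2 - 3x, which vanishes at x = 0 and x = 1.
Evaluating at the critical points and endpoints: R(-2) = -20; R(0) = -6; R(1) = -13/2; R(4) = 34.
Hence the absolute maximum is 34 at x = 4.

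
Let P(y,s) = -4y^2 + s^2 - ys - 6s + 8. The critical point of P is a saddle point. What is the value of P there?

-8/17

∂P/∂y = -8y - s = 0 and ∂P/∂s = -y + 2s - 6 = 0, so (y, s) = (-6/17, 48/17).
The Hessian has P_{yy} = -8, P_{ss} = 2, P_{ys} = -1, giving D = -17 < 0, so the point is a saddle point.
P(-6/17, 48/17) = -8/17.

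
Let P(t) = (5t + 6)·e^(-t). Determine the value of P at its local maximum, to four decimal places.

P'(t) = 5·e^(-t) + (5t + 6)·(-1)·e^(-t) = (-5t - 1)·e^(-t). Since e^(-t) > 0, the only critical point is t = -1/5.
P''(-1/5) has the same sign as -5 < 0, so this is a local maximum.
P(-1/5) = (5)·e^(1/5) ≈ 6.1070.

6.1070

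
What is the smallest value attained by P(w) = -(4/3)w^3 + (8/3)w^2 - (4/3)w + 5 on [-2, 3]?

Differentiating, P'(w) = -4w^2 + (16/3)w - 4/3; which vanishes at w = 1/3 and w = 1.
Compare values at every candidate in [-2, 3]: P(-2) = 29, P(1/3) = 389/81, P(1) = 5, P(3) = -11.
So the minimum is P(3) = -11.

-11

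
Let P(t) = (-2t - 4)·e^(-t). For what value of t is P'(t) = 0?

By the product rule, P'(t) = (2t + 2)·e^(-t). Since e^(-t) > 0, the only critical point is t = -1.
P''(-1) has the same sign as 2 > 0, so this is a local minimum.
P(-1) = (-2)·e^(1) ≈ -5.4366.

-1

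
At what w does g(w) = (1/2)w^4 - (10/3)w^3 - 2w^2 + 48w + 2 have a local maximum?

3

g'(w) = 2w^3 - 10w^2 - 4w + 48. Setting g'(w) = 0 gives w ∈ {-2, 3, 4}.
g''(w) = 6w^2 - 20w - 4. g''(-2) = 60 > 0 ⇒ local minimum; g''(3) = -10 < 0 ⇒ local maximum; g''(4) = 12 > 0 ⇒ local minimum.
Thus g has its local maximum at w = 3, with value 157/2.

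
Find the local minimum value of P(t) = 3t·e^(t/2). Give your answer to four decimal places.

-2.2073

Differentiating with the product rule gives P'(t) = ((3/2)t + 3)·e^(t/2). Since e^(t/2) > 0, the only critical point is t = -2.
P''(-2) has the same sign as 3/2 > 0, so this is a local minimum.
P(-2) = (-6)·e^(-1) ≈ -2.2073.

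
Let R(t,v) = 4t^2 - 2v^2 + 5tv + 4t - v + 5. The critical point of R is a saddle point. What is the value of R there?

∂R/∂t = 8t + 5v + 4 = 0 and ∂R/∂v = 5t - 4v - 1 = 0, so (t, v) = (-11/57, -28/57).
The Hessian has R_{tt} = 8, R_{vv} = -4, R_{tv} = 5, giving D = -57 < 0, so the point is a saddle point.
R(-11/57, -28/57) = 277/57.

277/57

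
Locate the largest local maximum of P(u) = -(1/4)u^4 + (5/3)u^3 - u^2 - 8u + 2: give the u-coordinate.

Critical points: P'(u) = -u^3 + 5u^2 - 2u - 8 vanishes at u = -1, 2, 4.
P''(u) = -3u^2 + 10u - 2. P''(-1) = -15 < 0 ⇒ local maximum; P''(2) = 6 > 0 ⇒ local minimum; P''(4) = -10 < 0 ⇒ local maximum.
So the largest local maximum value is P(-1) = 85/12.

-1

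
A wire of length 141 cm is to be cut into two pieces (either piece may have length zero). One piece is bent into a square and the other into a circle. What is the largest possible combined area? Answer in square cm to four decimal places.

1582.0797

Let x be the length used for the square. Square side x/4; circle radius (141−x)/(2π).
A(x) = (x/4)² + π·((141−x)/(2π))² = x²/16 + (141−x)²/(4π) for 0 ≤ x ≤ 141. A'(x) = x/8 − (141−x)/(2π) = 0 gives x = 4·141/(π+4) ≈ 78.9740.
A'' > 0, so the interior critical point is a minimum; the maximum is at an endpoint. A(0) = 1582.0797 and A(141) = 1242.5625, so the largest area is 1582.0797.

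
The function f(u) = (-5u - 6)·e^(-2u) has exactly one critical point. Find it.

By the product rule, f'(u) = (10u + 7)·e^(-2u). Since e^(-2u) > 0, the only critical point is u = -7/10.
f''(-7/10) has the same sign as 10 > 0, so this is a local minimum.
f(-7/10) = (-5/2)·e^(7/5) ≈ -10.1380.

-7/10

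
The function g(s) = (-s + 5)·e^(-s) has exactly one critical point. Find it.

6

g'(s) = (-1)·e^(-s) + (-s + 5)·(-1)·e^(-s) = (s - 6)·e^(-s). Since e^(-s) > 0, the only critical point is s = 6.
g''(6) has the same sign as 1 > 0, so this is a local minimum.
g(6) = (-1)·e^(-6) ≈ -0.0025.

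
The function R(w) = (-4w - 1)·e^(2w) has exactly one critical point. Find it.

R'(w) = (-4)·e^(2w) + (-4w - 1)·2·e^(2w) = (-8w - 6)·e^(2w). Since e^(2w) > 0, the only critical point is w = -3/4.
R''(-3/4) has the same sign as -8 < 0, so this is a local maximum.
R(-3/4) = (2)·e^(-3/2) ≈ 0.4463.

-3/4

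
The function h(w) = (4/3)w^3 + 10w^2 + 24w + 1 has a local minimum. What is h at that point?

Critical points: h'(w) = 4w^2 + 20w + 24 vanishes at w = -3, -2.
h''(w) = 8w + 20. h''(-3) = -4 < 0 ⇒ local maximum; h''(-2) = 4 > 0 ⇒ local minimum.
So the local minimum value is h(-2) = -53/3.

-53/3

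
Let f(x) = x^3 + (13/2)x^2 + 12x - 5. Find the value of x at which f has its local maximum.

f'(x) = 3x^2 + 13x + 12 = 0 at x = -3, -4/3.
Second-derivative test with f''(x) = 6x + 13: f''(-3) = -5 < 0 ⇒ local maximum; f''(-4/3) = 5 > 0 ⇒ local minimum.
The local maximum is f(-3) = -19/2.

-3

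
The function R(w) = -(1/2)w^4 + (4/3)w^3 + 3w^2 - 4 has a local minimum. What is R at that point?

-4

R'(w) = -2w^3 + 4w^2 + 6w = 0 at w = -1, 0, 3.
R''(w) = -6w^2 + 8w + 6. R''(-1) = -8 < 0 ⇒ local maximum; R''(0) = 6 > 0 ⇒ local minimum; R''(3) = -24 < 0 ⇒ local maximum.
So the local minimum value is R(0) = -4.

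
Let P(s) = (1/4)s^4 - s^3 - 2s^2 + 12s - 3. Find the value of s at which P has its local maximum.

P'(s) = s^3 - 3s^2 - 4s + 12. Setting P'(s) = 0 gives s ∈ {-2, 2, 3}.
Since P''(s) = 3s^2 - 6s - 4, we get P''(-2) = 20 > 0 ⇒ local minimum; P''(2) = -4 < 0 ⇒ local maximum; P''(3) = 5 > 0 ⇒ local minimum.
So the local maximum value is P(2) = 9.

2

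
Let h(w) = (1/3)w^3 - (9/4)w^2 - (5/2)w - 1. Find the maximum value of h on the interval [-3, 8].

The derivative is w^2 - (9/2)w - 5/2, which vanishes at w = -1/2 and w = 5.
Candidates: h(-3) = -91/4, h(-1/2) = -17/48, h(5) = -337/12, h(8) = 17/3.
Hence the absolute maximum is 17/3 at w = 8.

17/3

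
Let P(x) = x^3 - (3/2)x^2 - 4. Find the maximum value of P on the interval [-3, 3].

19/2

Differentiating, P'(x) = 3x^2 - 3x; which vanishes at x = 0 and x = 1.
Evaluating at the critical points and endpoints: P(-3) = -89/2; P(0) = -4; P(1) = -9/2; P(3) = 19/2.
The maximum over the interval is 19/2, attained at x = 3.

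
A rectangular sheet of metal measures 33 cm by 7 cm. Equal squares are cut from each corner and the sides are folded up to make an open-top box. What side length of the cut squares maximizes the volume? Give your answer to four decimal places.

1.6473

With cut size x, the volume is V(x) = x(33 − 2x)(7 − 2x) for 0 < x < 3.5.
V'(x) = 12x^2 − 160x + 231. Setting V'(x) = 0 gives x ≈ 1.6473 (the root in (0, 3.5)).
V''(x) = 24x − 160 is negative there, so this is the maximum; V ≈ 181.3190.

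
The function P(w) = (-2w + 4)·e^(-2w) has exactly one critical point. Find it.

By the product rule, P'(w) = (4w - 10)·e^(-2w). Since e^(-2w) > 0, the only critical point is w = 5/2.
P''(5/2) has the same sign as 4 > 0, so this is a local minimum.
P(5/2) = (-1)·e^(-5) ≈ -0.0067.

5/2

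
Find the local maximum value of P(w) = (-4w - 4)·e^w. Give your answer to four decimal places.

0.5413

By the product rule, P'(w) = (-4w - 8)·e^w. Since e^w > 0, the only critical point is w = -2.
P''(-2) has the same sign as -4 < 0, so this is a local maximum.
P(-2) = (4)·e^(-2) ≈ 0.5413.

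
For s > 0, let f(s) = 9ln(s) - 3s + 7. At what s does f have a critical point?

f'(s) = 9/s − 3 = 0 gives s = 3.
f''(s) = -9/s², which is negative for s > 0, so this is a local maximum.
f(3) = 9·ln(3) - 9 + 7 ≈ 7.8875.

3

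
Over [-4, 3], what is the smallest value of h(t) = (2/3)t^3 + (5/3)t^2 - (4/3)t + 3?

Differentiating, h'(t) = 2t^2 + (10/3)t - 4/3; which vanishes at t = -2 and t = 1/3.
Compare values at every candidate in [-4, 3]: h(-4) = -23/3; h(-2) = 7; h(1/3) = 224/81; h(3) = 32.
Hence the absolute minimum is -23/3 at t = -4.

-23/3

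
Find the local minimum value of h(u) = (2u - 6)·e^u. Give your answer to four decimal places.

h'(u) = 2·e^u + (2u - 6)·1·e^u = (2u - 4)·e^u. Since e^u > 0, the only critical point is u = 2.
h''(2) has the same sign as 2 > 0, so this is a local minimum.
h(2) = (-2)·e^(2) ≈ -14.7781.

-14.7781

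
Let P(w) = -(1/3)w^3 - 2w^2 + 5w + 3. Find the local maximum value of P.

P'(w) = -w^2 - 4w + 5. Setting P'(w) = 0 gives w ∈ {-5, 1}.
Second-derivative test with P''(w) = -2w - 4: P''(-5) = 6 > 0 ⇒ local minimum; P''(1) = -6 < 0 ⇒ local maximum.
So the local maximum value is P(1) = 17/3.

17/3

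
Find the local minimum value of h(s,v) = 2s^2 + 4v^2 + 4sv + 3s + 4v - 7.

-33/4

∂h/∂s = 4s + 4v + 3 = 0 and ∂h/∂v = 4s + 8v + 4 = 0, so (s, v) = (-1/2, -1/4).
The Hessian has h_{ss} = 4, h_{vv} = 8, h_{sv} = 4, giving D = 16 > 0 with h_{ss} > 0, so the point is a local minimum.
h(-1/2, -1/4) = -33/4.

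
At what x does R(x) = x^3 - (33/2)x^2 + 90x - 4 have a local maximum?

5

R'(x) = 3x^2 - 33x + 90 = 0 at x = 5, 6.
R''(x) = 6x - 33. R''(5) = -3 < 0 ⇒ local maximum; R''(6) = 3 > 0 ⇒ local minimum.
Thus R has its local maximum at x = 5, with value 317/2.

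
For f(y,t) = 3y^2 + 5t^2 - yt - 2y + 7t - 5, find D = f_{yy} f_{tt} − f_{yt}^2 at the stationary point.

59

∂f/∂y = 6y - t - 2 = 0 and ∂f/∂t = -y + 10t + 7 = 0, so (y, t) = (13/59, -40/59).
The Hessian has f_{yy} = 6, f_{tt} = 10, f_{yt} = -1, giving D = 59 > 0 with f_{yy} > 0, so the point is a local minimum.
D = (6)·(10) − (-1)^2 = 59.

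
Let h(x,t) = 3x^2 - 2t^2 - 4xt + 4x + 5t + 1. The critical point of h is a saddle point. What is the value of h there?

∂h/∂x = 6x - 4t + 4 = 0 and ∂h/∂t = -4x - 4t + 5 = 0, so (x, t) = (1/10, 23/20).
The Hessian has h_{xx} = 6, h_{tt} = -4, h_{xt} = -4, giving D = -40 < 0, so the point is a saddle point.
h(1/10, 23/20) = 163/40.

163/40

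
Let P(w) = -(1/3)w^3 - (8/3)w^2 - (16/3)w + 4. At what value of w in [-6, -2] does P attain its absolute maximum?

-6

The derivative is -w^2 - (16/3)w - 16/3, whose only zero in [-6, -2] is w = -4.
Candidates: P(-6) = 12; P(-4) = 4; P(-2) = 20/3.
Hence the absolute maximum is 12 at w = -6.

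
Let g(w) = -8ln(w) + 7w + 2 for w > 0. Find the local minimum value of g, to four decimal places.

g'(w) = -8/w + 7 = 0 gives w = 8/7.
g''(w) = 8/w², which is positive for w > 0, so this is a local minimum.
g(8/7) = -8·ln(8/7) + 8 + 2 ≈ 8.9317.

8.9317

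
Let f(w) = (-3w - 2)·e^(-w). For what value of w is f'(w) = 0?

1/3

Differentiating with the product rule gives f'(w) = (3w - 1)·e^(-w). Since e^(-w) > 0, the only critical point is w = 1/3.
f''(1/3) has the same sign as 3 > 0, so this is a local minimum.
f(1/3) = (-3)·e^(-1/3) ≈ -2.1496.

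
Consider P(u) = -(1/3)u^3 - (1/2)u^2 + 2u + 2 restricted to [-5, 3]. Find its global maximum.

127/6

P'(u) = -u^2 - u + 2, which vanishes at u = -2 and u = 1.
Compare values at every candidate in [-5, 3]: P(-5) = 127/6,  P(-2) = -4/3,  P(1) = 19/6,  P(3) = -11/2.
Hence the absolute maximum is 127/6 at u = -5.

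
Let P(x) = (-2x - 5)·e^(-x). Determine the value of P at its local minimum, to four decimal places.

-8.9634

P'(x) = (-2)·e^(-x) + (-2x - 5)·(-1)·e^(-x) = (2x + 3)·e^(-x). Since e^(-x) > 0, the only critical point is x = -3/2.
P''(-3/2) has the same sign as 2 > 0, so this is a local minimum.
P(-3/2) = (-2)·e^(3/2) ≈ -8.9634.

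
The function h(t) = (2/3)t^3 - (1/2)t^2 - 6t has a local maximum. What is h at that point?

45/8

h'(t) = 2t^2 - t - 6. Setting h'(t) = 0 gives t ∈ {-3/2, 2}.
Since h''(t) = 4t - 1, we get h''(-3/2) = -7 < 0 ⇒ local maximum; h''(2) = 7 > 0 ⇒ local minimum.
The local maximum is h(-3/2) = 45/8.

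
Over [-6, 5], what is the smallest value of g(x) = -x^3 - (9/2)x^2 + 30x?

Differentiating, g'(x) = -3x^2 - 9x + 30; which vanishes at x = -5 and x = 2.
Evaluating at the critical points and endpoints: g(-6) = -126,  g(-5) = -275/2,  g(2) = 34,  g(5) = -175/2.
Hence the absolute minimum is -275/2 at x = -5.

-275/2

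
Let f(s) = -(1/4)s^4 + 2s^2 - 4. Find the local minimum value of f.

-4

Critical points: f'(s) = -s^3 + 4s vanishes at s = -2, 0, 2.
Since f''(s) = -3s^2 + 4, we get f''(-2) = -8 < 0 ⇒ local maximum; f''(0) = 4 > 0 ⇒ local minimum; f''(2) = -8 < 0 ⇒ local maximum.
The local minimum is f(0) = -4.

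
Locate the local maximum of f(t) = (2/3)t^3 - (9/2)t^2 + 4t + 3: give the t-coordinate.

f'(t) = 2t^2 - 9t + 4 = 0 at t = 1/2, 4.
Since f''(t) = 4t - 9, we get f''(1/2) = -7 < 0 ⇒ local maximum; f''(4) = 7 > 0 ⇒ local minimum.
The local maximum is f(1/2) = 95/24.

1/2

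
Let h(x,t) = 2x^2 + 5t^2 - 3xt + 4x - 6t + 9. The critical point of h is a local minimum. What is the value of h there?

∂h/∂x = 4x - 3t + 4 = 0 and ∂h/∂t = -3x + 10t - 6 = 0, so (x, t) = (-22/31, 12/31).
The Hessian has h_{xx} = 4, h_{tt} = 10, h_{xt} = -3, giving D = 31 > 0 with h_{xx} > 0, so the point is a local minimum.
h(-22/31, 12/31) = 199/31.

199/31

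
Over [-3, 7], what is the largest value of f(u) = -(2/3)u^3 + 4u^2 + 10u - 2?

f'(u) = -2u^2 + 8u + 10, which vanishes at u = -1 and u = 5.
Evaluating at the critical points and endpoints: f(-3) = 22,  f(-1) = -22/3,  f(5) = 194/3,  f(7) = 106/3.
Hence the absolute maximum is 194/3 at u = 5.

194/3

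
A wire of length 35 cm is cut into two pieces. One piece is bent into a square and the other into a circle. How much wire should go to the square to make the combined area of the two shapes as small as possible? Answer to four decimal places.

Let x be the length used for the square. Square side x/4; circle radius (35−x)/(2π).
A(x) = (x/4)² + π·((35−x)/(2π))² = x²/16 + (35−x)²/(4π) for 0 ≤ x ≤ 35. A'(x) = x/8 − (35−x)/(2π) = 0 gives x = 4·35/(π+4) ≈ 19.6035.
A'' = 1/8 + 1/(2π) > 0, so this gives the minimum combined area; x ≈ 19.6035 cm to the square.

19.6035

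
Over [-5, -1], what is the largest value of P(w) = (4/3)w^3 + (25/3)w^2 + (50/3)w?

Differentiating, P'(w) = 4w^2 + (50/3)w + 50/3; which vanishes at w = -5/2 and w = -5/3.
Compare values at every candidate in [-5, -1]: P(-5) = -125/3; P(-5/2) = -125/12; P(-5/3) = -875/81; P(-1) = -29/3.
The maximum over the interval is -29/3, attained at w = -1.

-29/3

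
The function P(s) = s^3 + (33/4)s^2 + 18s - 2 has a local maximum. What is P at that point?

-6

P'(s) = 3s^2 + (33/2)s + 18. Setting P'(s) = 0 gives s ∈ {-4, -3/2}.
Since P''(s) = 6s + 33/2, we get P''(-4) = -15/2 < 0 ⇒ local maximum; P''(-3/2) = 15/2 > 0 ⇒ local minimum.
Thus P has its local maximum at s = -4, with value -6.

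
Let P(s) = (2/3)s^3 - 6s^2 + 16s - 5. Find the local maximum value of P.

Critical points: P'(s) = 2s^2 - 12s + 16 vanishes at s = 2, 4.
P''(s) = 4s - 12. P''(2) = -4 < 0 ⇒ local maximum; P''(4) = 4 > 0 ⇒ local minimum.
So the local maximum value is P(2) = 25/3.

25/3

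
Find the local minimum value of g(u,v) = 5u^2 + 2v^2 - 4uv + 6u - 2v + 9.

∂g/∂u = 10u - 4v + 6 = 0 and ∂g/∂v = -4u + 4v - 2 = 0, so (u, v) = (-2/3, -1/6).
The Hessian has g_{uu} = 10, g_{vv} = 4, g_{uv} = -4, giving D = 24 > 0 with g_{uu} > 0, so the point is a local minimum.
g(-2/3, -1/6) = 43/6.

43/6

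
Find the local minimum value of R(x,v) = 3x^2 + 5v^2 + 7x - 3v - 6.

-158/15

∂R/∂x = 6x + 7 = 0 and ∂R/∂v = 10v - 3 = 0, so (x, v) = (-7/6, 3/10).
The Hessian has R_{xx} = 6, R_{vv} = 10, R_{xv} = 0, giving D = 60 > 0 with R_{xx} > 0, so the point is a local minimum.
R(-7/6, 3/10) = -158/15.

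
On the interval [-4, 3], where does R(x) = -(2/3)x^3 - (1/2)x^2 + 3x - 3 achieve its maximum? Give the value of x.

-4

The derivative is -2x^2 - x + 3, which vanishes at x = -3/2 and x = 1.
Compare values at every candidate in [-4, 3]: R(-4) = 59/3,  R(-3/2) = -51/8,  R(1) = -7/6,  R(3) = -33/2.
So the maximum is R(-4) = 59/3.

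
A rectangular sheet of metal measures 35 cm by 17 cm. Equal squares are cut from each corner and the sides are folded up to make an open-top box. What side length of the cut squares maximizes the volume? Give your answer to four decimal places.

With cut size x, the volume is V(x) = x(35 − 2x)(17 − 2x) for 0 < x < 8.5.
V'(x) = 12x^2 − 208x + 595. Setting V'(x) = 0 gives x ≈ 3.6142 (the root in (0, 8.5)).
V''(x) = 24x − 208 is negative there, so this is the maximum; V ≈ 980.7962.

3.6142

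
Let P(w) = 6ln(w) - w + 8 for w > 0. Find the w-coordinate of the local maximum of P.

P'(w) = 6/w − 1 = 0 gives w = 6.
P''(w) = -6/w², which is negative for w > 0, so this is a local maximum.
P(6) = 6·ln(6) - 6 + 8 ≈ 12.7506.

6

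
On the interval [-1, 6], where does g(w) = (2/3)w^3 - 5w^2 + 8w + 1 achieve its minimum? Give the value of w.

-1

The derivative is 2w^2 - 10w + 8, which vanishes at w = 1 and w = 4.
Compare values at every candidate in [-1, 6]: g(-1) = -38/3; g(1) = 14/3; g(4) = -13/3; g(6) = 13.
The minimum over the interval is -38/3, attained at w = -1.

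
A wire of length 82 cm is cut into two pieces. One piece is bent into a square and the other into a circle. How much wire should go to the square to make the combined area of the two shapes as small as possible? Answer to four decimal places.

45.9281

Let x be the length used for the square. Square side x/4; circle radius (82−x)/(2π).
A(x) = (x/4)² + π·((82−x)/(2π))² = x²/16 + (82−x)²/(4π) for 0 ≤ x ≤ 82. A'(x) = x/8 − (82−x)/(2π) = 0 gives x = 4·82/(π+4) ≈ 45.9281.
A'' = 1/8 + 1/(2π) > 0, so this gives the minimum combined area; x ≈ 45.9281 cm to the square.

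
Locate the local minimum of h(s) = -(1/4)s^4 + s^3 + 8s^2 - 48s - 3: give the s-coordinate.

3

Critical points: h'(s) = -s^3 + 3s^2 + 16s - 48 vanishes at s = -4, 3, 4.
Since h''(s) = -3s^2 + 6s + 16, we get h''(-4) = -56 < 0 ⇒ local maximum; h''(3) = 7 > 0 ⇒ local minimum; h''(4) = -8 < 0 ⇒ local maximum.
Thus h has its local minimum at s = 3, with value -273/4.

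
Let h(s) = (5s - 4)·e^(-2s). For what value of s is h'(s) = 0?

h'(s) = 5·e^(-2s) + (5s - 4)·(-2)·e^(-2s) = (-10s + 13)·e^(-2s). Since e^(-2s) > 0, the only critical point is s = 13/10.
h''(13/10) has the same sign as -10 < 0, so this is a local maximum.
h(13/10) = (5/2)·e^(-13/5) ≈ 0.1857.

13/10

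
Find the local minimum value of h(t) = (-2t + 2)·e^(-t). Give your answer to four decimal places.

-0.2707

h'(t) = (-2)·e^(-t) + (-2t + 2)·(-1)·e^(-t) = (2t - 4)·e^(-t). Since e^(-t) > 0, the only critical point is t = 2.
h''(2) has the same sign as 2 > 0, so this is a local minimum.
h(2) = (-2)·e^(-2) ≈ -0.2707.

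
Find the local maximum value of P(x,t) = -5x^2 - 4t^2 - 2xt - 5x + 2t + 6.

149/19

∂P/∂x = -10x - 2t - 5 = 0 and ∂P/∂t = -2x - 8t + 2 = 0, so (x, t) = (-11/19, 15/38).
The Hessian has P_{xx} = -10, P_{tt} = -8, P_{xt} = -2, giving D = 76 > 0 with P_{xx} < 0, so the point is a local maximum.
P(-11/19, 15/38) = 149/19.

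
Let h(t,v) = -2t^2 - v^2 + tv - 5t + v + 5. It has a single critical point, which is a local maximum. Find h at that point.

∂h/∂t = -4t + v - 5 = 0 and ∂h/∂v = t - 2v + 1 = 0, so (t, v) = (-9/7, -1/7).
The Hessian has h_{tt} = -4, h_{vv} = -2, h_{tv} = 1, giving D = 7 > 0 with h_{tt} < 0, so the point is a local maximum.
h(-9/7, -1/7) = 57/7.

57/7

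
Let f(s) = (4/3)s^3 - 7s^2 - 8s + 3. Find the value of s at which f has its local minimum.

4

f'(s) = 4s^2 - 14s - 8 = 0 at s = -1/2, 4.
Since f''(s) = 8s - 14, we get f''(-1/2) = -18 < 0 ⇒ local maximum; f''(4) = 18 > 0 ⇒ local minimum.
Thus f has its local minimum at s = 4, with value -167/3.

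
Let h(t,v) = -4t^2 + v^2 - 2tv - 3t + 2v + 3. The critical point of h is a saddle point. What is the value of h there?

∂h/∂t = -8t - 2v - 3 = 0 and ∂h/∂v = -2t + 2v + 2 = 0, so (t, v) = (-1/10, -11/10).
The Hessian has h_{tt} = -8, h_{vv} = 2, h_{tv} = -2, giving D = -20 < 0, so the point is a saddle point.
h(-1/10, -11/10) = 41/20.

41/20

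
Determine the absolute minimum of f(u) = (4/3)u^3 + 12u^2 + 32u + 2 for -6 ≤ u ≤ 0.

Differentiating, f'(u) = 4u^2 + 24u + 32; which vanishes at u = -4 and u = -2.
Candidates: f(-6) = -46; f(-4) = -58/3; f(-2) = -74/3; f(0) = 2.
So the minimum is f(-6) = -46.

-46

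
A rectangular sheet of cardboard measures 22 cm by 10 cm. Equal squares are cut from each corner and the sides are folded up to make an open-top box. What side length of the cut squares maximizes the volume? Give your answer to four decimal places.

With cut size x, the volume is V(x) = x(22 − 2x)(10 − 2x) for 0 < x < 5.
V'(x) = 12x^2 − 128x + 220. Setting V'(x) = 0 gives x ≈ 2.1535 (the root in (0, 5)).
V''(x) = 24x − 128 is negative there, so this is the maximum; V ≈ 216.9140.

2.1535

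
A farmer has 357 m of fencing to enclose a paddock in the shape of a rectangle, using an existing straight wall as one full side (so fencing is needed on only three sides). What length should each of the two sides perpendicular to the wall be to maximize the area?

357/4

Let the sides perpendicular to the wall have length x and the parallel side y, so 2x + y = 357 and the area is A = xy = x(357 − 2x).
A'(x) = 357 − 4x = 0 gives x = 357/4, and A''(x) = −4 < 0 confirms a maximum.
Then y = 357 − 2·357/4 = 357/2 and A = 127449/8.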